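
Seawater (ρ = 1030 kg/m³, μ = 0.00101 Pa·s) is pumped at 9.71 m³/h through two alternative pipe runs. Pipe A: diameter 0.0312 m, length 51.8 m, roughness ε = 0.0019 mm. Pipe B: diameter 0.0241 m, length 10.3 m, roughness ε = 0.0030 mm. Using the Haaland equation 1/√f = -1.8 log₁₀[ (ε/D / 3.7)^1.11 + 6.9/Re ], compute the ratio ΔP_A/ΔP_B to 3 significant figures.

ΔP_A/ΔP_B ≈ 1.42

Pipe A: V = Q/A = 0.002697/0.0007645 = 3.528 m/s; Re = 1.123e+05; ε/D = 6.09e-05; Haaland → f = 0.01768; ΔP_A = f(L/D)(ρV²/2) = 1.882e+05 Pa.
Pipe B: V = Q/A = 0.002697/0.0004562 = 5.913 m/s; Re = 1.453e+05; ε/D = 0.000124; Haaland → f = 0.01722; ΔP_B = f(L/D)(ρV²/2) = 1.325e+05 Pa.
ΔP_A/ΔP_B = 1.882e+05/1.325e+05 = 1.42.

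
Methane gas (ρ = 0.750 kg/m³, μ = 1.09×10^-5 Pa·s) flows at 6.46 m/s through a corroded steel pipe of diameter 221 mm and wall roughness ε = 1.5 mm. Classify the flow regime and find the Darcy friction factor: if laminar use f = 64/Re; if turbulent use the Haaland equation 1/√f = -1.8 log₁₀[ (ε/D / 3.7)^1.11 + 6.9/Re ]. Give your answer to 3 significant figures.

Re = ρVD/μ = 0.75·6.46·0.221/1.09e-05 = 9.823e+04.
Re > 4000 → turbulent. ε/D = 0.0015/0.221 = 0.00679; Haaland: 1/√f = -1.8 log₁₀[0.000917 + 7.02e-05] = 5.41, so f = 0.03417.

f ≈ 0.0342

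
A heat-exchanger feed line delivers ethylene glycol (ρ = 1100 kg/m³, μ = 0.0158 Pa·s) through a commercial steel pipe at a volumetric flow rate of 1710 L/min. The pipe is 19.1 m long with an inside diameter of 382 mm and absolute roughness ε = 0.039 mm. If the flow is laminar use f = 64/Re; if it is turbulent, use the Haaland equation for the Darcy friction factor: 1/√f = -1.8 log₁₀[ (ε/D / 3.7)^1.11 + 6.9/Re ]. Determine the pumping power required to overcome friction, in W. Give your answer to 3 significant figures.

P ≈ 1.69 W

Q = 1710 L/min = 1710/60000 = 0.0285 m³/s.
Cross-sectional area A = πD²/4 = π(0.382)²/4 = 0.1146 m²; mean velocity V = Q/A = 0.0285/0.1146 = 0.2487 m/s.
Reynolds number Re = ρVD/μ = 1100 · 0.2487 · 0.382 / 0.0158 = 6613.
Re > 4000 → turbulent. Relative roughness ε/D = 3.9e-05/0.382 = 0.000102. Haaland: 1/√f = -1.8 log₁₀[(0.000102/3.7)^1.11 + 6.9/6613] = -1.8 log₁₀[8.7e-06 + 0.00104] = 5.36, so f = 0.0348.
Darcy-Weisbach: ΔP = f(L/D)(ρV²/2) = 0.0348·(19.1/0.382)·(1100·0.2487²/2) = 0.0348·50·34.01 = 59.18 Pa.
Pumping power P = QΔP = 0.0285·59.18 = 1.687 W = 1.69 W.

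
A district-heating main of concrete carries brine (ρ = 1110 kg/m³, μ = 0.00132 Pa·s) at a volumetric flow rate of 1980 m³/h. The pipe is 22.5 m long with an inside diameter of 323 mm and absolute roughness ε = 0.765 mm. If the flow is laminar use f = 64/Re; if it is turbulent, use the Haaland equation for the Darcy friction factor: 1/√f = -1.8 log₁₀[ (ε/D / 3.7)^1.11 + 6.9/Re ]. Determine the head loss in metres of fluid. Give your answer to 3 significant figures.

h_f ≈ 3.94 m

Q = 1980 m³/h = 1980/3600 = 0.55 m³/s.
Cross-sectional area A = πD²/4 = π(0.323)²/4 = 0.08194 m²; mean velocity V = Q/A = 0.55/0.08194 = 6.712 m/s.
Reynolds number Re = ρVD/μ = 1110 · 6.712 · 0.323 / 0.00132 = 1.823e+06.
Re > 4000 → turbulent. Relative roughness ε/D = 0.000765/0.323 = 0.00237. Haaland: 1/√f = -1.8 log₁₀[(0.00237/3.7)^1.11 + 6.9/1.823e+06] = -1.8 log₁₀[0.000285 + 3.78e-06] = 6.371, so f = 0.02464.
Darcy-Weisbach: ΔP = f(L/D)(ρV²/2) = 0.02464·(22.5/0.323)·(1110·6.712²/2) = 0.02464·69.66·2.501e+04 = 4.292e+04 Pa.
Head loss h_f = ΔP/(ρg) = 4.292e+04/(1110·9.81) = 3.94 m.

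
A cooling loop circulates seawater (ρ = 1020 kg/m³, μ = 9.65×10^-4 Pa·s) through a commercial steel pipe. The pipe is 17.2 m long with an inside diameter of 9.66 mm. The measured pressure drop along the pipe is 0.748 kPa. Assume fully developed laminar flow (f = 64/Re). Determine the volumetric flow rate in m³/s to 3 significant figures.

For laminar flow, f = 64/Re with Re = ρVD/μ, so Darcy-Weisbach reduces to ΔP = 32μLV/D². Solving for V: V = ΔP·D²/(32μL) = 748·(0.00966)²/(32·0.000965·17.2) = 0.1314 m/s.
Check: Re = ρVD/μ = 1020·0.1314·0.00966/0.000965 = 1342 < 2300, so the laminar assumption holds.
Q = V·A = 0.1314·(π/4·0.00966²) = 9.632e-06 m³/s = 9.63×10^-6 m³/s.

Q ≈ 9.63×10^-6 m³/s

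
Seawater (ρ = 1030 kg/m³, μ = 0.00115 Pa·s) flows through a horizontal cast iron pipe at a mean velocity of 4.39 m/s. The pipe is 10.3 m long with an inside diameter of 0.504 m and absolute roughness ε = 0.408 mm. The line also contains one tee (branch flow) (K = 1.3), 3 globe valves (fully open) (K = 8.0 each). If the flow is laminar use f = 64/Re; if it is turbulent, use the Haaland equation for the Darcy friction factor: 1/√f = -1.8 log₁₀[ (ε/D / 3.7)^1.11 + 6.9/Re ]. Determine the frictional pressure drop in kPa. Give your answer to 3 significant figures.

ΔP ≈ 255 kPa

Reynolds number Re = ρVD/μ = 1030 · 4.39 · 0.504 / 0.00115 = 1.982e+06.
Re > 4000 → turbulent. Relative roughness ε/D = 0.000408/0.504 = 0.00081. Haaland: 1/√f = -1.8 log₁₀[(0.00081/3.7)^1.11 + 6.9/1.982e+06] = -1.8 log₁₀[8.66e-05 + 3.48e-06] = 7.282, so f = 0.01886.
Total minor-loss coefficient ΣK = 1·1.3 + 3·8 = 25.3.
ΔP = [f·L/D + ΣK]·(ρV²/2) = [0.01886·10.3/0.504 + 25.3]·(1030·4.39²/2) = [0.3854 + 25.3]·9925 = 2.549e+05 Pa.
ΔP = 2.549e+05 Pa = 255 kPa.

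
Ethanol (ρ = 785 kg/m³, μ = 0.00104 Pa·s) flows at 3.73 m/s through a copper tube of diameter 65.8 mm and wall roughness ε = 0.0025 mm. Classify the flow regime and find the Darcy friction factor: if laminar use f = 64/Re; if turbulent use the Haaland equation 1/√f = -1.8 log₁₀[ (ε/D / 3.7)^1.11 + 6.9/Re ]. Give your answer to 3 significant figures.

f ≈ 0.0160

Re = ρVD/μ = 785·3.73·0.0658/0.00104 = 1.853e+05.
Re > 4000 → turbulent. ε/D = 2.5e-06/0.0658 = 3.8e-05; Haaland: 1/√f = -1.8 log₁₀[2.9e-06 + 3.72e-05] = 7.913, so f = 0.01597.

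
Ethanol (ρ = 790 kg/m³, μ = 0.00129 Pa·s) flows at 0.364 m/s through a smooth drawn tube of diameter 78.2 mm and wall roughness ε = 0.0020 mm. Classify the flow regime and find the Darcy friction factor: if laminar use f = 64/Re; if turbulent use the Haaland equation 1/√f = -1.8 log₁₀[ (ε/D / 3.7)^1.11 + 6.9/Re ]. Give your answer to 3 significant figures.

Re = ρVD/μ = 790·0.364·0.0782/0.00129 = 1.743e+04.
Re > 4000 → turbulent. ε/D = 2e-06/0.0782 = 2.56e-05; Haaland: 1/√f = -1.8 log₁₀[1.87e-06 + 0.000396] = 6.121, so f = 0.02669.

f ≈ 0.0267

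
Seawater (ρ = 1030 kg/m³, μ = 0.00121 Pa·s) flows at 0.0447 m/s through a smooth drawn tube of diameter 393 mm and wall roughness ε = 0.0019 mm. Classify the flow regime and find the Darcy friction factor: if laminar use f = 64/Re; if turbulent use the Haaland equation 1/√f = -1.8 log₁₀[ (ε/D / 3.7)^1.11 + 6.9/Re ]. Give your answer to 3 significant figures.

f ≈ 0.0277

Re = ρVD/μ = 1030·0.0447·0.393/0.00121 = 1.495e+04.
Re > 4000 → turbulent. ε/D = 1.9e-06/0.393 = 4.83e-06; Haaland: 1/√f = -1.8 log₁₀[2.94e-07 + 0.000461] = 6.004, so f = 0.02774.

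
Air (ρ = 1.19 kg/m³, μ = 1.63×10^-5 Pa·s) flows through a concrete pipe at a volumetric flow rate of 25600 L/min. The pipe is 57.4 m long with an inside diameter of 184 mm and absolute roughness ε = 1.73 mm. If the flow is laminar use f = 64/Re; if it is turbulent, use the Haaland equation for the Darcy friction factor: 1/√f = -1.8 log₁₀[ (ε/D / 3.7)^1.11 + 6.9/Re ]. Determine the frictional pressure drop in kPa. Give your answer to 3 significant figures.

ΔP ≈ 1.79 kPa

Q = 25600 L/min = 25600/60000 = 0.4267 m³/s.
Cross-sectional area A = πD²/4 = π(0.184)²/4 = 0.02659 m²; mean velocity V = Q/A = 0.4267/0.02659 = 16.05 m/s.
Reynolds number Re = ρVD/μ = 1.19 · 16.05 · 0.184 / 1.63e-05 = 2.155e+05.
Re > 4000 → turbulent. Relative roughness ε/D = 0.00173/0.184 = 0.0094. Haaland: 1/√f = -1.8 log₁₀[(0.0094/3.7)^1.11 + 6.9/2.155e+05] = -1.8 log₁₀[0.00132 + 3.2e-05] = 5.166, so f = 0.03747.
Darcy-Weisbach: ΔP = f(L/D)(ρV²/2) = 0.03747·(57.4/0.184)·(1.19·16.05²/2) = 0.03747·312·153.2 = 1791 Pa.
ΔP = 1791 Pa = 1.79 kPa.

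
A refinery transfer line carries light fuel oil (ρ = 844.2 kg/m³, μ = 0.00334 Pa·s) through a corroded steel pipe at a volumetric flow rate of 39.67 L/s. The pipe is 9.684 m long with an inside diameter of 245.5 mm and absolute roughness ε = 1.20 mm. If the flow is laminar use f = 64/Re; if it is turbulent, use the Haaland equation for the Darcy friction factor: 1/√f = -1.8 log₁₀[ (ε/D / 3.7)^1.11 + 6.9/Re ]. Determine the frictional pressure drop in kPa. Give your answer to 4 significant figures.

Q = 39.67 L/s = 39.67/1000 = 0.03967 m³/s.
Cross-sectional area A = πD²/4 = π(0.2455)²/4 = 0.04734 m²; mean velocity V = Q/A = 0.03967/0.04734 = 0.838 m/s.
Reynolds number Re = ρVD/μ = 844.2 · 0.838 · 0.2455 / 0.00334 = 5.2e+04.
Re > 4000 → turbulent. Relative roughness ε/D = 0.0012/0.2455 = 0.00489. Haaland: 1/√f = -1.8 log₁₀[(0.00489/3.7)^1.11 + 6.9/5.2e+04] = -1.8 log₁₀[0.000637 + 0.000133] = 5.604, so f = 0.03184.
Darcy-Weisbach: ΔP = f(L/D)(ρV²/2) = 0.03184·(9.684/0.2455)·(844.2·0.838²/2) = 0.03184·39.45·296.5 = 372.3 Pa.
ΔP = 372.3 Pa = 0.3723 kPa.

ΔP ≈ 0.3723 kPa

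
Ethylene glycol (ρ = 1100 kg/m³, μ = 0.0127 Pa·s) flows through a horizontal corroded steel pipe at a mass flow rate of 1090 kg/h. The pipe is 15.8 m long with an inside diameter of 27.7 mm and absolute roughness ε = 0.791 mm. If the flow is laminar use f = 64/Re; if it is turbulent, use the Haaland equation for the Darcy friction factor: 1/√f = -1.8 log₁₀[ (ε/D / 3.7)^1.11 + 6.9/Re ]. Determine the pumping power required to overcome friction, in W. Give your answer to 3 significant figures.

P ≈ 1.05 W

ṁ = 1090 kg/h = 1090/3600 = 0.3028 kg/s.
A = πD²/4 = π(0.0277)²/4 = 0.0006026 m²; mean velocity V = ṁ/(ρA) = 0.3028/(1100 · 0.0006026) = 0.4568 m/s.
Reynolds number Re = ρVD/μ = 1100 · 0.4568 · 0.0277 / 0.0127 = 1096.
Re < 2300 → laminar flow, so f = 64/Re = 64/1096 = 0.0584 (the turbulent correlation is not needed).
Darcy-Weisbach: ΔP = f(L/D)(ρV²/2) = 0.0584·(15.8/0.0277)·(1100·0.4568²/2) = 0.0584·570.4·114.7 = 3822 Pa.
Q = ṁ/ρ = 0.3028/1100 = 0.0002753 m³/s.
Pumping power P = QΔP = 0.0002753·3822 = 1.052 W = 1.05 W.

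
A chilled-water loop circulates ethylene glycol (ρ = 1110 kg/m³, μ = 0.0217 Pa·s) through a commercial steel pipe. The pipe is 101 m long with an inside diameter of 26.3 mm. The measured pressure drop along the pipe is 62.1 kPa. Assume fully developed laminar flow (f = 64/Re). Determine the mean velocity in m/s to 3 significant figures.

For laminar flow, f = 64/Re with Re = ρVD/μ, so Darcy-Weisbach reduces to ΔP = 32μLV/D². Solving for V: V = ΔP·D²/(32μL) = 6.21e+04·(0.0263)²/(32·0.0217·101) = 0.6125 m/s.
Check: Re = ρVD/μ = 1110·0.6125·0.0263/0.0217 = 823.9 < 2300, so the laminar assumption holds.

V ≈ 0.612 m/s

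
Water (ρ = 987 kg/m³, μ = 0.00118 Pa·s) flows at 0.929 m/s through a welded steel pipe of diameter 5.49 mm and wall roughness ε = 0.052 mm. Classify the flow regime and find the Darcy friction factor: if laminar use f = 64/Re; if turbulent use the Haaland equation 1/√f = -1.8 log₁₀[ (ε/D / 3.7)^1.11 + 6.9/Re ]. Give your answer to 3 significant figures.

Re = ρVD/μ = 987·0.929·0.00549/0.00118 = 4266.
Re > 4000 → turbulent. ε/D = 5.2e-05/0.00549 = 0.00947; Haaland: 1/√f = -1.8 log₁₀[0.00133 + 0.00162] = 4.556, so f = 0.04819.

f ≈ 0.0482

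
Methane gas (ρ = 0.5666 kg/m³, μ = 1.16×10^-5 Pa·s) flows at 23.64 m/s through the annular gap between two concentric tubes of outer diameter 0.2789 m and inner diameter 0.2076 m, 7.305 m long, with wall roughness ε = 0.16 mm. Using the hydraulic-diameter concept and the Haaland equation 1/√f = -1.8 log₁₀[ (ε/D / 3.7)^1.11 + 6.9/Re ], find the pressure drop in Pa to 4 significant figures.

Hydraulic diameter D_h = 4A/P = D_o - D_i = 0.2789 - 0.2076 = 0.0713 m.
Re = ρVD_h/μ = 0.5666·23.64·0.0713/1.16e-05 = 8.233e+04.
ε/D_h = 0.00016/0.0713 = 0.00224; Haaland gives 1/√f = -1.8 log₁₀[0.000268+8.38e-05] = 6.216, so f = 0.02588.
ΔP = f(L/D_h)(ρV²/2) = 0.02588·7.305/0.0713·158.3 = 419.9 Pa.

ΔP ≈ 419.9 Pa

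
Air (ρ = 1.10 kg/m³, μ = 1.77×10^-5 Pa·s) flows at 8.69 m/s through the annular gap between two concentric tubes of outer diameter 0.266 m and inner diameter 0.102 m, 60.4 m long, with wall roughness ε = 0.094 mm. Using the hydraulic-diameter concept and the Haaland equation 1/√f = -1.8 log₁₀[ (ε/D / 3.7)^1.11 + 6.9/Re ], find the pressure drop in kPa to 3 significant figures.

Hydraulic diameter D_h = 4A/P = D_o - D_i = 0.266 - 0.102 = 0.164 m.
Re = ρVD_h/μ = 1.1·8.69·0.164/1.77e-05 = 8.857e+04.
ε/D_h = 9.4e-05/0.164 = 0.000573; Haaland gives 1/√f = -1.8 log₁₀[5.9e-05+7.79e-05] = 6.954, so f = 0.02068.
ΔP = f(L/D_h)(ρV²/2) = 0.02068·60.4/0.164·41.53 = 316.3 Pa.
ΔP = 0.316 kPa.

ΔP ≈ 0.316 kPa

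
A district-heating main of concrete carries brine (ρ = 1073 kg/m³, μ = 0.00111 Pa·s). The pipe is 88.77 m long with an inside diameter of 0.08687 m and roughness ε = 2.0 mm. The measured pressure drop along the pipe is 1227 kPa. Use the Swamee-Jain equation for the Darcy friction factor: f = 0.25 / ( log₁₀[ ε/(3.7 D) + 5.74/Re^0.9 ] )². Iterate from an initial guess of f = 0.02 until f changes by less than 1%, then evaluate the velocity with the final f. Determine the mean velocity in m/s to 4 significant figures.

Rearranging Darcy-Weisbach: V = √(2·ΔP·D/(f·L·ρ)). With ε/D = 0.002/0.08687 = 0.023, iterate starting from f = 0.02:
  f = 0.02 → V = √(2·1.227e+06·0.08687/(0.02·88.77·1073)) = 10.58 m/s; Re = ρVD/μ = 8.883e+05; f → 0.05145
  f = 0.05145 → V = 6.595 m/s; Re = 5.538e+05; f → 0.0515
Converged (Δf/f < 1%). With the final f = 0.0515: V = √(2·1.227e+06·0.08687/(0.0515·88.77·1073)) = 6.592 m/s.

V ≈ 6.592 m/s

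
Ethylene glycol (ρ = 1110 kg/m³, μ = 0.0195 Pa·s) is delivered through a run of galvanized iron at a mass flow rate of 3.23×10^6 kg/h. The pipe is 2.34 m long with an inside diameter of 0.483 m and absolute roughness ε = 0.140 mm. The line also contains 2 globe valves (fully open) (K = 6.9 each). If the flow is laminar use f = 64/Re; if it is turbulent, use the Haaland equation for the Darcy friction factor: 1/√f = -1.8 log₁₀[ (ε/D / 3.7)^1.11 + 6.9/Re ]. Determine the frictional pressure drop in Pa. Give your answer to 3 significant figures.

ṁ = 3.23×10^6 kg/h = 3.23×10^6/3600 = 897.2 kg/s.
A = πD²/4 = π(0.483)²/4 = 0.1832 m²; mean velocity V = ṁ/(ρA) = 897.2/(1110 · 0.1832) = 4.412 m/s.
Reynolds number Re = ρVD/μ = 1110 · 4.412 · 0.483 / 0.0195 = 1.213e+05.
Re > 4000 → turbulent. Relative roughness ε/D = 0.00014/0.483 = 0.00029. Haaland: 1/√f = -1.8 log₁₀[(0.00029/3.7)^1.11 + 6.9/1.213e+05] = -1.8 log₁₀[2.77e-05 + 5.69e-05] = 7.331, so f = 0.01861.
Total minor-loss coefficient ΣK = 2·6.9 = 13.8.
ΔP = [f·L/D + ΣK]·(ρV²/2) = [0.01861·2.34/0.483 + 13.8]·(1110·4.412²/2) = [0.09015 + 13.8]·1.08e+04 = 1.5e+05 Pa.

ΔP ≈ 150000 Pa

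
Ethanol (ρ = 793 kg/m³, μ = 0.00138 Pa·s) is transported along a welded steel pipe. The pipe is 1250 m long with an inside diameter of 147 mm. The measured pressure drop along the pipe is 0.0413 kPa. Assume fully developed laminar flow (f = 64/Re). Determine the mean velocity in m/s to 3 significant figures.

For laminar flow, f = 64/Re with Re = ρVD/μ, so Darcy-Weisbach reduces to ΔP = 32μLV/D². Solving for V: V = ΔP·D²/(32μL) = 41.3·(0.147)²/(32·0.00138·1250) = 0.01617 m/s.
Check: Re = ρVD/μ = 793·0.01617·0.147/0.00138 = 1366 < 2300, so the laminar assumption holds.

V ≈ 0.0162 m/s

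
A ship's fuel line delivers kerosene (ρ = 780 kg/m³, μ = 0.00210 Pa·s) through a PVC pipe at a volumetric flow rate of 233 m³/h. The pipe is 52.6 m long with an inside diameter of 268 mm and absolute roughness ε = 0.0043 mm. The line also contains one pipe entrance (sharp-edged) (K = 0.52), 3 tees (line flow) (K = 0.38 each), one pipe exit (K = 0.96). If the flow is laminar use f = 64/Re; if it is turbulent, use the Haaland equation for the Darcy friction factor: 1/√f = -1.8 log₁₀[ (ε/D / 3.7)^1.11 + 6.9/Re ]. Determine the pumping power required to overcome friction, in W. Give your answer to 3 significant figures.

P ≈ 201 W

Q = 233 m³/h = 233/3600 = 0.06472 m³/s.
Cross-sectional area A = πD²/4 = π(0.268)²/4 = 0.05641 m²; mean velocity V = Q/A = 0.06472/0.05641 = 1.147 m/s.
Reynolds number Re = ρVD/μ = 780 · 1.147 · 0.268 / 0.0021 = 1.142e+05.
Re > 4000 → turbulent. Relative roughness ε/D = 4.3e-06/0.268 = 1.6e-05. Haaland: 1/√f = -1.8 log₁₀[(1.6e-05/3.7)^1.11 + 6.9/1.142e+05] = -1.8 log₁₀[1.11e-06 + 6.04e-05] = 7.58, so f = 0.01741.
Total minor-loss coefficient ΣK = 1·0.52 + 3·0.38 + 1·0.96 = 2.62.
ΔP = [f·L/D + ΣK]·(ρV²/2) = [0.01741·52.6/0.268 + 2.62]·(780·1.147²/2) = [3.416 + 2.62]·513.4 = 3099 Pa.
Pumping power P = QΔP = 0.06472·3099 = 200.6 W = 201 W.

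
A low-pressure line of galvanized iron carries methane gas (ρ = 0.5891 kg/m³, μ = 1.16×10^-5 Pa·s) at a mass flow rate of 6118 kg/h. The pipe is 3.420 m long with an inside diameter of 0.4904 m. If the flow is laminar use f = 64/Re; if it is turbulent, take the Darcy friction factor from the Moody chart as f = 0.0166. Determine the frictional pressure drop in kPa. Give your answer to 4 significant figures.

ΔP ≈ 0.007954 kPa

ṁ = 6118 kg/h = 6118/3600 = 1.699 kg/s.
A = πD²/4 = π(0.4904)²/4 = 0.1889 m²; mean velocity V = ṁ/(ρA) = 1.699/(0.5891 · 0.1889) = 15.27 m/s.
Reynolds number Re = ρVD/μ = 0.5891 · 15.27 · 0.4904 / 1.16e-05 = 3.804e+05.
Re > 4000 → turbulent; use the Moody-chart value f = 0.0166.
Darcy-Weisbach: ΔP = f(L/D)(ρV²/2) = 0.0166·(3.42/0.4904)·(0.5891·15.27²/2) = 0.0166·6.974·68.71 = 7.954 Pa.
ΔP = 7.954 Pa = 0.007954 kPa.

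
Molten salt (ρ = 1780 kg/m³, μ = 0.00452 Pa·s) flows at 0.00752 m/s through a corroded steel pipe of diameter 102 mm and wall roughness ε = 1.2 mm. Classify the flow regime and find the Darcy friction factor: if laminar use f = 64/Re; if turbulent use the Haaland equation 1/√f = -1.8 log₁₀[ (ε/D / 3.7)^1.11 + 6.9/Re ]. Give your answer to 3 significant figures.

Re = ρVD/μ = 1780·0.00752·0.102/0.00452 = 302.1.
Re < 2300 → laminar, so f = 64/Re = 0.2119 (roughness is irrelevant in laminar flow).

f ≈ 0.212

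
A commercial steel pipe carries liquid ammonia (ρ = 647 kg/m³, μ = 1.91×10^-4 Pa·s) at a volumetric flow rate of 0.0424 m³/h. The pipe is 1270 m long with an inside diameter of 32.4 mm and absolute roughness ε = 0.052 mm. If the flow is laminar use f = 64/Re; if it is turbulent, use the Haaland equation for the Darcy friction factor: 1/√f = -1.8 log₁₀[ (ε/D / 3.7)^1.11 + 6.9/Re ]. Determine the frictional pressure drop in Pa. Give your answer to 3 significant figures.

Q = 0.0424 m³/h = 0.0424/3600 = 1.178e-05 m³/s.
Cross-sectional area A = πD²/4 = π(0.0324)²/4 = 0.0008245 m²; mean velocity V = Q/A = 1.178e-05/0.0008245 = 0.01429 m/s.
Reynolds number Re = ρVD/μ = 647 · 0.01429 · 0.0324 / 0.000191 = 1568.
Re < 2300 → laminar flow, so f = 64/Re = 64/1568 = 0.04082 (the turbulent correlation is not needed).
Darcy-Weisbach: ΔP = f(L/D)(ρV²/2) = 0.04082·(1270/0.0324)·(647·0.01429²/2) = 0.04082·3.92e+04·0.06601 = 105.6 Pa.

ΔP ≈ 106 Pa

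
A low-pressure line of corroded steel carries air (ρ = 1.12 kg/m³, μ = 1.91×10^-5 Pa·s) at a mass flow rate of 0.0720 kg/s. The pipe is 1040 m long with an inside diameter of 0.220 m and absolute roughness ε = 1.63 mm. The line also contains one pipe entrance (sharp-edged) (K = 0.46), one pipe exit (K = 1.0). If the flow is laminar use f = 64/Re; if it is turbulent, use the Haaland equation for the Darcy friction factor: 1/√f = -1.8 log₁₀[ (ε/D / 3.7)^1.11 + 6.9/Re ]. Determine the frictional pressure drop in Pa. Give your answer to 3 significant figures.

A = πD²/4 = π(0.22)²/4 = 0.03801 m²; mean velocity V = ṁ/(ρA) = 0.072/(1.12 · 0.03801) = 1.691 m/s.
Reynolds number Re = ρVD/μ = 1.12 · 1.691 · 0.22 / 1.91e-05 = 2.182e+04.
Re > 4000 → turbulent. Relative roughness ε/D = 0.00163/0.22 = 0.00741. Haaland: 1/√f = -1.8 log₁₀[(0.00741/3.7)^1.11 + 6.9/2.182e+04] = -1.8 log₁₀[0.00101 + 0.000316] = 5.179, so f = 0.03729.
Total minor-loss coefficient ΣK = 1·0.46 + 1·1 = 1.46.
ΔP = [f·L/D + ΣK]·(ρV²/2) = [0.03729·1040/0.22 + 1.46]·(1.12·1.691²/2) = [176.3 + 1.46]·1.602 = 284.6 Pa.

ΔP ≈ 285 Pa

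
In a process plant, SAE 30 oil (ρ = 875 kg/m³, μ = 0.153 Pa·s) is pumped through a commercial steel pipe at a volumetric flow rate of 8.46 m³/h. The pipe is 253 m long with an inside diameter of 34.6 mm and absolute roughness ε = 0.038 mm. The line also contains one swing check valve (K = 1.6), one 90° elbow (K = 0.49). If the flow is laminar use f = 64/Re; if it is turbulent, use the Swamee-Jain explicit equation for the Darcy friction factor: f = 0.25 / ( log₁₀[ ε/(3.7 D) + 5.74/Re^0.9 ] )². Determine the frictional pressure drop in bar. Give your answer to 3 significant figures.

ΔP ≈ 25.9 bar

Q = 8.46 m³/h = 8.46/3600 = 0.00235 m³/s.
Cross-sectional area A = πD²/4 = π(0.0346)²/4 = 0.0009402 m²; mean velocity V = Q/A = 0.00235/0.0009402 = 2.499 m/s.
Reynolds number Re = ρVD/μ = 875 · 2.499 · 0.0346 / 0.153 = 494.6.
Re < 2300 → laminar flow, so f = 64/Re = 64/494.6 = 0.1294 (the turbulent correlation is not needed).
Total minor-loss coefficient ΣK = 1·1.6 + 1·0.49 = 2.09.
ΔP = [f·L/D + ΣK]·(ρV²/2) = [0.1294·253/0.0346 + 2.09]·(875·2.499²/2) = [946.2 + 2.09]·2733 = 2.592e+06 Pa.
ΔP = 2.592e+06 Pa = 25.9 bar.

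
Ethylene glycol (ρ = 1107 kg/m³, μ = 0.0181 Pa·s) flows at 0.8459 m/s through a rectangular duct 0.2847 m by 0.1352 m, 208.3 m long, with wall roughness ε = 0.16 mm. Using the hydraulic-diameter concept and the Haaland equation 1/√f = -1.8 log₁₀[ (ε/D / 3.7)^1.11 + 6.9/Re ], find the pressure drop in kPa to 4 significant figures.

ΔP ≈ 14.59 kPa

Hydraulic diameter D_h = 4A/P = 4·(0.2847·0.1352)/(2·(0.2847+0.1352)) = 0.154/0.8398 = 0.1833 m.
Re = ρVD_h/μ = 1107·0.8459·0.1833/0.0181 = 9485.
ε/D_h = 0.00016/0.1833 = 0.000873; Haaland gives 1/√f = -1.8 log₁₀[9.41e-05+0.000727] = 5.554, so f = 0.03242.
ΔP = f(L/D_h)(ρV²/2) = 0.03242·208.3/0.1833·396.1 = 1.459e+04 Pa.
ΔP = 14.59 kPa.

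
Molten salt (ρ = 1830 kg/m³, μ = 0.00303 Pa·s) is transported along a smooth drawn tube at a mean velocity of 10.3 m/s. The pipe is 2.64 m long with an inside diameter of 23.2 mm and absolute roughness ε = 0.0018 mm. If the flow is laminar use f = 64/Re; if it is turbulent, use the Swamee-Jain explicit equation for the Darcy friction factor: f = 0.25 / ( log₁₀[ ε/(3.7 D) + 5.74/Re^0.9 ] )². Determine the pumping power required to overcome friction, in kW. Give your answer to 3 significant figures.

P ≈ 0.824 kW

Reynolds number Re = ρVD/μ = 1830 · 10.3 · 0.0232 / 0.00303 = 1.443e+05.
Re > 4000 → turbulent. Relative roughness ε/D = 1.8e-06/0.0232 = 7.76e-05. Swamee-Jain: f = 0.25/(log₁₀[7.76e-05/3.7 + 5.74/1.443e+05^0.9])² = 0.25/(log₁₀[2.1e-05 + 0.00013])² = 0.25/(-3.82)² = 0.01713.
Darcy-Weisbach: ΔP = f(L/D)(ρV²/2) = 0.01713·(2.64/0.0232)·(1830·10.3²/2) = 0.01713·113.8·9.707e+04 = 1.893e+05 Pa.
Q = V·A = 10.3·0.0004227 = 0.004354 m³/s.
Pumping power P = QΔP = 0.004354·1.893e+05 = 824.1 W = 0.824 kW.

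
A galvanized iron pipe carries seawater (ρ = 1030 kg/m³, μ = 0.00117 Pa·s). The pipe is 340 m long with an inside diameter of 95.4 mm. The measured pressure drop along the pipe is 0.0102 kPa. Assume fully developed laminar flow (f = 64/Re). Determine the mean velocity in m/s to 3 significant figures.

V ≈ 0.00729 m/s

For laminar flow, f = 64/Re with Re = ρVD/μ, so Darcy-Weisbach reduces to ΔP = 32μLV/D². Solving for V: V = ΔP·D²/(32μL) = 10.2·(0.0954)²/(32·0.00117·340) = 0.007293 m/s.
Check: Re = ρVD/μ = 1030·0.007293·0.0954/0.00117 = 612.5 < 2300, so the laminar assumption holds.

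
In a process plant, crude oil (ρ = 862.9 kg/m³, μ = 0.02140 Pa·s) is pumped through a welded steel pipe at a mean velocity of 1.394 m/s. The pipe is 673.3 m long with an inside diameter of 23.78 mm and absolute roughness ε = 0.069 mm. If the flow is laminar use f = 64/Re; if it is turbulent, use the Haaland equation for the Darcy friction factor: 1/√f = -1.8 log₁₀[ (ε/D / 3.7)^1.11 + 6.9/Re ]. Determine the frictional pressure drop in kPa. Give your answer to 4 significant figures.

ΔP ≈ 1137 kPa

Reynolds number Re = ρVD/μ = 862.9 · 1.394 · 0.02378 / 0.0214 = 1337.
Re < 2300 → laminar flow, so f = 64/Re = 64/1337 = 0.04788 (the turbulent correlation is not needed).
Darcy-Weisbach: ΔP = f(L/D)(ρV²/2) = 0.04788·(673.3/0.02378)·(862.9·1.394²/2) = 0.04788·2.831e+04·838.4 = 1.137e+06 Pa.
ΔP = 1.137e+06 Pa = 1137 kPa.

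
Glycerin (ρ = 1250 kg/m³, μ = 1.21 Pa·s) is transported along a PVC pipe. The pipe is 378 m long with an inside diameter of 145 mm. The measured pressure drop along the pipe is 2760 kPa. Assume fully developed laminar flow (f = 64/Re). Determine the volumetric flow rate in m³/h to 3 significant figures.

For laminar flow, f = 64/Re with Re = ρVD/μ, so Darcy-Weisbach reduces to ΔP = 32μLV/D². Solving for V: V = ΔP·D²/(32μL) = 2.76e+06·(0.145)²/(32·1.21·378) = 3.965 m/s.
Check: Re = ρVD/μ = 1250·3.965·0.145/1.21 = 593.9 < 2300, so the laminar assumption holds.
Q = V·A = 3.965·(π/4·0.145²) = 0.06547 m³/s = 236 m³/h.

Q ≈ 236 m³/h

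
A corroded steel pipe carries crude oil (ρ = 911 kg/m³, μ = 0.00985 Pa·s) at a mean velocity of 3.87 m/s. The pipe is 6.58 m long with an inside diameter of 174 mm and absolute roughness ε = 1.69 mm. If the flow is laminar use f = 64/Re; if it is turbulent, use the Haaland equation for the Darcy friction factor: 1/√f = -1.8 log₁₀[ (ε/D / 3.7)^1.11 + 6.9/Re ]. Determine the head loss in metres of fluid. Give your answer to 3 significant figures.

Reynolds number Re = ρVD/μ = 911 · 3.87 · 0.174 / 0.00985 = 6.228e+04.
Re > 4000 → turbulent. Relative roughness ε/D = 0.00169/0.174 = 0.00971. Haaland: 1/√f = -1.8 log₁₀[(0.00971/3.7)^1.11 + 6.9/6.228e+04] = -1.8 log₁₀[0.00137 + 0.000111] = 5.096, so f = 0.03851.
Darcy-Weisbach: ΔP = f(L/D)(ρV²/2) = 0.03851·(6.58/0.174)·(911·3.87²/2) = 0.03851·37.82·6822 = 9936 Pa.
Head loss h_f = ΔP/(ρg) = 9936/(911·9.81) = 1.11 m.

h_f ≈ 1.11 m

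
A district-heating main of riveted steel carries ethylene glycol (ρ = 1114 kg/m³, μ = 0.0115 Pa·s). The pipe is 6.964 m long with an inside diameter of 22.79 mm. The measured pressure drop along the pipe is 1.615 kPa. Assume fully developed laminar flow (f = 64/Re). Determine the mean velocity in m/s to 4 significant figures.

V ≈ 0.3273 m/s

For laminar flow, f = 64/Re with Re = ρVD/μ, so Darcy-Weisbach reduces to ΔP = 32μLV/D². Solving for V: V = ΔP·D²/(32μL) = 1615·(0.02279)²/(32·0.0115·6.964) = 0.3273 m/s.
Check: Re = ρVD/μ = 1114·0.3273·0.02279/0.0115 = 722.6 < 2300, so the laminar assumption holds.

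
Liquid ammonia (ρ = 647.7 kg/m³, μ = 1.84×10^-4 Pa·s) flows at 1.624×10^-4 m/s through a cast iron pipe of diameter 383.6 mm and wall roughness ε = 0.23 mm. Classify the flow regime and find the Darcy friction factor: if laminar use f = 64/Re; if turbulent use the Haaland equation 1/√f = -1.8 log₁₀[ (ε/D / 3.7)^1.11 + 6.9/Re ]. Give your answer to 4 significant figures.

Re = ρVD/μ = 647.7·0.0001624·0.3836/0.000184 = 219.3.
Re < 2300 → laminar, so f = 64/Re = 0.2918 (roughness is irrelevant in laminar flow).

f ≈ 0.2918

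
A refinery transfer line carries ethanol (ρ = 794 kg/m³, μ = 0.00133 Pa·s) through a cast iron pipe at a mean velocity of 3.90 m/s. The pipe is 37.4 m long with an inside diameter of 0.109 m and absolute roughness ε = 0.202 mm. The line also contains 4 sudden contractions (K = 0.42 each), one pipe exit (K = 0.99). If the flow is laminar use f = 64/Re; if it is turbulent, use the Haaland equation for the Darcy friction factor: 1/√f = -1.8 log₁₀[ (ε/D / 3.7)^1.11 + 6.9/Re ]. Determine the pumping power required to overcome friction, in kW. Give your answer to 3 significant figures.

Reynolds number Re = ρVD/μ = 794 · 3.9 · 0.109 / 0.00133 = 2.538e+05.
Re > 4000 → turbulent. Relative roughness ε/D = 0.000202/0.109 = 0.00185. Haaland: 1/√f = -1.8 log₁₀[(0.00185/3.7)^1.11 + 6.9/2.538e+05] = -1.8 log₁₀[0.000217 + 2.72e-05] = 6.502, so f = 0.02366.
Total minor-loss coefficient ΣK = 4·0.42 + 1·0.99 = 2.67.
ΔP = [f·L/D + ΣK]·(ρV²/2) = [0.02366·37.4/0.109 + 2.67]·(794·3.9²/2) = [8.117 + 2.67]·6038 = 6.514e+04 Pa.
Q = V·A = 3.9·0.009331 = 0.03639 m³/s.
Pumping power P = QΔP = 0.03639·6.514e+04 = 2370 W = 2.37 kW.

P ≈ 2.37 kW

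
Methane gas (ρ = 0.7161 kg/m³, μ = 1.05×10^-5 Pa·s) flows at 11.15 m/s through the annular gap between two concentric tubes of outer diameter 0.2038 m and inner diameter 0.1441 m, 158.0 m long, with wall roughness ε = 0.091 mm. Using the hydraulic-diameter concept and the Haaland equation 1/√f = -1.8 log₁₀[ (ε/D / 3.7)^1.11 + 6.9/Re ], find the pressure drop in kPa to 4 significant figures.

ΔP ≈ 2.993 kPa

Hydraulic diameter D_h = 4A/P = D_o - D_i = 0.2038 - 0.1441 = 0.0597 m.
Re = ρVD_h/μ = 0.7161·11.15·0.0597/1.05e-05 = 4.54e+04.
ε/D_h = 9.1e-05/0.0597 = 0.00152; Haaland gives 1/√f = -1.8 log₁₀[0.000175+0.000152] = 6.274, so f = 0.0254.
ΔP = f(L/D_h)(ρV²/2) = 0.0254·158/0.0597·44.51 = 2993 Pa.
ΔP = 2.993 kPa.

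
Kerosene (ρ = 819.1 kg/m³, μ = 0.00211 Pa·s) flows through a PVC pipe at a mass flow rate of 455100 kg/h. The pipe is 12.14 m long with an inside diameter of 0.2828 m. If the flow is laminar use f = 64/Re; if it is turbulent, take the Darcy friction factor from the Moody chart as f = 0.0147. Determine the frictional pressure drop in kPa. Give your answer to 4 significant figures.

ΔP ≈ 1.560 kPa

ṁ = 455100 kg/h = 455100/3600 = 126.4 kg/s.
A = πD²/4 = π(0.2828)²/4 = 0.06281 m²; mean velocity V = ṁ/(ρA) = 126.4/(819.1 · 0.06281) = 2.457 m/s.
Reynolds number Re = ρVD/μ = 819.1 · 2.457 · 0.2828 / 0.00211 = 2.697e+05.
Re > 4000 → turbulent; use the Moody-chart value f = 0.0147.
Darcy-Weisbach: ΔP = f(L/D)(ρV²/2) = 0.0147·(12.14/0.2828)·(819.1·2.457²/2) = 0.0147·42.93·2473 = 1560 Pa.
ΔP = 1560 Pa = 1.560 kPa.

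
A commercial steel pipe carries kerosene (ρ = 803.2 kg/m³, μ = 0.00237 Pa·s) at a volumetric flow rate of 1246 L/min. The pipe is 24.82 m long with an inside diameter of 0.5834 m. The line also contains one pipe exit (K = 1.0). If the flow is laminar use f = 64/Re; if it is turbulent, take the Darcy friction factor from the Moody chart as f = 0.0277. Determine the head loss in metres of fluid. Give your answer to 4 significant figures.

h_f ≈ 6.701×10^-4 m

Q = 1246 L/min = 1246/60000 = 0.02077 m³/s.
Cross-sectional area A = πD²/4 = π(0.5834)²/4 = 0.2673 m²; mean velocity V = Q/A = 0.02077/0.2673 = 0.07769 m/s.
Reynolds number Re = ρVD/μ = 803.2 · 0.07769 · 0.5834 / 0.00237 = 1.536e+04.
Re > 4000 → turbulent; use the Moody-chart value f = 0.0277.
Total minor-loss coefficient ΣK = 1·1 = 1.
ΔP = [f·L/D + ΣK]·(ρV²/2) = [0.0277·24.82/0.5834 + 1]·(803.2·0.07769²/2) = [1.178 + 1]·2.424 = 5.28 Pa.
Head loss h_f = ΔP/(ρg) = 5.28/(803.2·9.81) = 6.701×10^-4 m.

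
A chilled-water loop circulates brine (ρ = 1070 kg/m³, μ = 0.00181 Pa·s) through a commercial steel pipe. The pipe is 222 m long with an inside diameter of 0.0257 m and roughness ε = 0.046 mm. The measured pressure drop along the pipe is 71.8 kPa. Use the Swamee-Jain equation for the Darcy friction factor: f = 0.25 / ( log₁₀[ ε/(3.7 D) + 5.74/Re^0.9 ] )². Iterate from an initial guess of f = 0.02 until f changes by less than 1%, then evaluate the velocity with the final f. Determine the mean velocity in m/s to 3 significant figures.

Rearranging Darcy-Weisbach: V = √(2·ΔP·D/(f·L·ρ)). With ε/D = 4.6e-05/0.0257 = 0.00179, iterate starting from f = 0.02:
  f = 0.02 → V = √(2·7.18e+04·0.0257/(0.02·222·1070)) = 0.8814 m/s; Re = ρVD/μ = 1.339e+04; f → 0.03193
  f = 0.03193 → V = 0.6975 m/s; Re = 1.06e+04; f → 0.03349
  f = 0.03349 → V = 0.6811 m/s; Re = 1.035e+04; f → 0.03366
Converged (Δf/f < 1%). With the final f = 0.03366: V = √(2·7.18e+04·0.0257/(0.03366·222·1070)) = 0.6794 m/s.

V ≈ 0.679 m/s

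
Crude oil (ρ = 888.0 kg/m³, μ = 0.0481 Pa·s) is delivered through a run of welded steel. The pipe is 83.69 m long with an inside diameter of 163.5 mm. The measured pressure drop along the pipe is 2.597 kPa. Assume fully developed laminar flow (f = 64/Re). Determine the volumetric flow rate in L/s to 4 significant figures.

Q ≈ 11.32 L/s

For laminar flow, f = 64/Re with Re = ρVD/μ, so Darcy-Weisbach reduces to ΔP = 32μLV/D². Solving for V: V = ΔP·D²/(32μL) = 2597·(0.1635)²/(32·0.0481·83.69) = 0.5389 m/s.
Check: Re = ρVD/μ = 888·0.5389·0.1635/0.0481 = 1627 < 2300, so the laminar assumption holds.
Q = V·A = 0.5389·(π/4·0.1635²) = 0.01132 m³/s = 11.32 L/s.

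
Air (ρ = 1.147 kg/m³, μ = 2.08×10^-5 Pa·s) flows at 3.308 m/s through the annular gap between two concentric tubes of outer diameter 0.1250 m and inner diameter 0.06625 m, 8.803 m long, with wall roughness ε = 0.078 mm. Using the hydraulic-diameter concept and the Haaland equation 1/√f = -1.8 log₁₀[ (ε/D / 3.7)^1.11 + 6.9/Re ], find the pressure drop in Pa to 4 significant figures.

Hydraulic diameter D_h = 4A/P = D_o - D_i = 0.125 - 0.06625 = 0.05875 m.
Re = ρVD_h/μ = 1.147·3.308·0.05875/2.08e-05 = 1.072e+04.
ε/D_h = 7.8e-05/0.05875 = 0.00133; Haaland gives 1/√f = -1.8 log₁₀[0.00015+0.000644] = 5.581, so f = 0.03211.
ΔP = f(L/D_h)(ρV²/2) = 0.03211·8.803/0.05875·6.276 = 30.19 Pa.

ΔP ≈ 30.19 Pa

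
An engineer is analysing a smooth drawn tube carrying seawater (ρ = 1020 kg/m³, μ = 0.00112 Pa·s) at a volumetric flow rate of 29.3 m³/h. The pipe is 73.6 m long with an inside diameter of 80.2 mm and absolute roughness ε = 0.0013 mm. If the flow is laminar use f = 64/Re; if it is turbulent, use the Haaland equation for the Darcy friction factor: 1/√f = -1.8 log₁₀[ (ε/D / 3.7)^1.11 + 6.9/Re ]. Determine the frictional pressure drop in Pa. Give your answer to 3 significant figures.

ΔP ≈ 21000 Pa

Q = 29.3 m³/h = 29.3/3600 = 0.008139 m³/s.
Cross-sectional area A = πD²/4 = π(0.0802)²/4 = 0.005052 m²; mean velocity V = Q/A = 0.008139/0.005052 = 1.611 m/s.
Reynolds number Re = ρVD/μ = 1020 · 1.611 · 0.0802 / 0.00112 = 1.177e+05.
Re > 4000 → turbulent. Relative roughness ε/D = 1.3e-06/0.0802 = 1.62e-05. Haaland: 1/√f = -1.8 log₁₀[(1.62e-05/3.7)^1.11 + 6.9/1.177e+05] = -1.8 log₁₀[1.13e-06 + 5.86e-05] = 7.602, so f = 0.0173.
Darcy-Weisbach: ΔP = f(L/D)(ρV²/2) = 0.0173·(73.6/0.0802)·(1020·1.611²/2) = 0.0173·917.7·1324 = 2.102e+04 Pa.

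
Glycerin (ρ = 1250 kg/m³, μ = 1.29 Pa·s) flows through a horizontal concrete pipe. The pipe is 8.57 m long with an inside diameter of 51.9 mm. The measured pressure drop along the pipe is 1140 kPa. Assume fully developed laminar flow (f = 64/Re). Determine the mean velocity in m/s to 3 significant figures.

V ≈ 8.68 m/s

For laminar flow, f = 64/Re with Re = ρVD/μ, so Darcy-Weisbach reduces to ΔP = 32μLV/D². Solving for V: V = ΔP·D²/(32μL) = 1.14e+06·(0.0519)²/(32·1.29·8.57) = 8.68 m/s.
Check: Re = ρVD/μ = 1250·8.68·0.0519/1.29 = 436.5 < 2300, so the laminar assumption holds.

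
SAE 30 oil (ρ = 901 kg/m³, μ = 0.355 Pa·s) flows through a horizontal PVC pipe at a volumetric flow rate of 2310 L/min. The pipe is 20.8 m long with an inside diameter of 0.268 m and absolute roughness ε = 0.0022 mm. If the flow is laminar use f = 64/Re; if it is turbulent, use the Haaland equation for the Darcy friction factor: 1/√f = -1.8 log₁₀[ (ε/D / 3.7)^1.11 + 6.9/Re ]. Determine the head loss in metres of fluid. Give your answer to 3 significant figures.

Q = 2310 L/min = 2310/60000 = 0.0385 m³/s.
Cross-sectional area A = πD²/4 = π(0.268)²/4 = 0.05641 m²; mean velocity V = Q/A = 0.0385/0.05641 = 0.6825 m/s.
Reynolds number Re = ρVD/μ = 901 · 0.6825 · 0.268 / 0.355 = 464.2.
Re < 2300 → laminar flow, so f = 64/Re = 64/464.2 = 0.1379 (the turbulent correlation is not needed).
Darcy-Weisbach: ΔP = f(L/D)(ρV²/2) = 0.1379·(20.8/0.268)·(901·0.6825²/2) = 0.1379·77.61·209.8 = 2245 Pa.
Head loss h_f = ΔP/(ρg) = 2245/(901·9.81) = 0.254 m.

h_f ≈ 0.254 m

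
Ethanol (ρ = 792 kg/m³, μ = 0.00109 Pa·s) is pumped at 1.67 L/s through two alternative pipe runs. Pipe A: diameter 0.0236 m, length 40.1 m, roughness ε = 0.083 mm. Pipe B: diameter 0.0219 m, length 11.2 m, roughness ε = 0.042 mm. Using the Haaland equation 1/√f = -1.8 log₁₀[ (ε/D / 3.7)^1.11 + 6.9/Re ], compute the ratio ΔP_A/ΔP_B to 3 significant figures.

Pipe A: V = Q/A = 0.00167/0.0004374 = 3.818 m/s; Re = 6.547e+04; ε/D = 0.00352; Haaland → f = 0.02901; ΔP_A = f(L/D)(ρV²/2) = 2.845e+05 Pa.
Pipe B: V = Q/A = 0.00167/0.0003767 = 4.433 m/s; Re = 7.055e+04; ε/D = 0.00192; Haaland → f = 0.02533; ΔP_B = f(L/D)(ρV²/2) = 1.008e+05 Pa.
ΔP_A/ΔP_B = 2.845e+05/1.008e+05 = 2.82.

ΔP_A/ΔP_B ≈ 2.82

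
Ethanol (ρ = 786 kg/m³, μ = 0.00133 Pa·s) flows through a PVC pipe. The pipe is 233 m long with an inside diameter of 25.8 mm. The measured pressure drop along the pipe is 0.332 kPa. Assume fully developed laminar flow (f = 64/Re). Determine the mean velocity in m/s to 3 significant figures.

For laminar flow, f = 64/Re with Re = ρVD/μ, so Darcy-Weisbach reduces to ΔP = 32μLV/D². Solving for V: V = ΔP·D²/(32μL) = 332·(0.0258)²/(32·0.00133·233) = 0.02229 m/s.
Check: Re = ρVD/μ = 786·0.02229·0.0258/0.00133 = 339.8 < 2300, so the laminar assumption holds.

V ≈ 0.0223 m/s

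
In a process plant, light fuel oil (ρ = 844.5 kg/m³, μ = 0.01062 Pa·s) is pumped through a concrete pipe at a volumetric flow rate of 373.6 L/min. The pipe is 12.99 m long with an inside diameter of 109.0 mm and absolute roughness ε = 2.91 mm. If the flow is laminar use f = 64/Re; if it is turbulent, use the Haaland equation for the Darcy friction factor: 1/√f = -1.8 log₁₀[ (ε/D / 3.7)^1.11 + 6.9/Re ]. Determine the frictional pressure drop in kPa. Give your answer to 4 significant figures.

ΔP ≈ 1.344 kPa

Q = 373.6 L/min = 373.6/60000 = 0.006227 m³/s.
Cross-sectional area A = πD²/4 = π(0.109)²/4 = 0.009331 m²; mean velocity V = Q/A = 0.006227/0.009331 = 0.6673 m/s.
Reynolds number Re = ρVD/μ = 844.5 · 0.6673 · 0.109 / 0.0106 = 5784.
Re > 4000 → turbulent. Relative roughness ε/D = 0.00291/0.109 = 0.0267. Haaland: 1/√f = -1.8 log₁₀[(0.0267/3.7)^1.11 + 6.9/5784] = -1.8 log₁₀[0.00419 + 0.00119] = 4.084, so f = 0.05997.
Darcy-Weisbach: ΔP = f(L/D)(ρV²/2) = 0.05997·(12.99/0.109)·(844.5·0.6673²/2) = 0.05997·119.2·188 = 1344 Pa.
ΔP = 1344 Pa = 1.344 kPa.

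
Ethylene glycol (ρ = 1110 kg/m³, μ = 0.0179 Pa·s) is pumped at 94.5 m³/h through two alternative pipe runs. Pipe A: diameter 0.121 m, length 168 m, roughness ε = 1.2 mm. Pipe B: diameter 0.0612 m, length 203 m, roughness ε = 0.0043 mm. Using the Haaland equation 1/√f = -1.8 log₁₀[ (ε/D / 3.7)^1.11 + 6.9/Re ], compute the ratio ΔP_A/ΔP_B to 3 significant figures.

ΔP_A/ΔP_B ≈ 0.0492

Pipe A: V = Q/A = 0.02625/0.0115 = 2.283 m/s; Re = 1.713e+04; ε/D = 0.00992; Haaland → f = 0.04097; ΔP_A = f(L/D)(ρV²/2) = 1.645e+05 Pa.
Pipe B: V = Q/A = 0.02625/0.002942 = 8.924 m/s; Re = 3.387e+04; ε/D = 7.03e-05; Haaland → f = 0.02281; ΔP_B = f(L/D)(ρV²/2) = 3.343e+06 Pa.
ΔP_A/ΔP_B = 1.645e+05/3.343e+06 = 0.0492.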